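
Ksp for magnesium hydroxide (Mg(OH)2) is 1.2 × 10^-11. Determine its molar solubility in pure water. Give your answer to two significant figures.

Mg(OH)2(s) ⇌ Mg^2+ + 2 OH^-
Ksp = [Mg^2+][OH^-]^2
If s mol/L of Mg(OH)2 dissolves, [Mg^2+] = s and [OH^-] = 2s.
Substituting: Ksp = s(2s)^2 = 4s^3
s^3 = 1.2 × 10^-11 / 4, so s = 1.4 × 10^-4 M

s ≈ 1.4 × 10^-4 M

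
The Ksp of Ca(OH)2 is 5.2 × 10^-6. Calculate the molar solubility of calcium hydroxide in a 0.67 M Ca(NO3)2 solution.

Ca(OH)2(s) ⇌ Ca^2+ + 2 OH^-
Ksp = [Ca^2+][OH^-]^2
Let s = moles of Ca(OH)2 that dissolve per litre. [Ca^2+] = 0.67 + s ≈ 0.67, [OH^-] = 2s (Ksp is small, so little additional dissolves).
Ksp ≈ 0.67 × (2s)^2
s = 1.4 x 10^-3 M
Check: s = 1.4 × 10^-3 ≪ 0.67, so the approximation is valid.

s ≈ 1.4 x 10^-3 M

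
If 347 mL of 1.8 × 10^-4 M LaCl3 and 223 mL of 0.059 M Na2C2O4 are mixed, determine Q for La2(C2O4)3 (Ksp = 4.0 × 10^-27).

Total volume = 347 + 223 = 570 mL.
[La^3+] = 1.8 × 10^-4 × (347/570) = 1.10 x 10^-4 M
[C2O4^2-] = 5.9 x 10^-2 × (223/570) = 2.31 × 10^-2 M
La2(C2O4)3(s) ⇌ 2 La^3+(aq) + 3 C2O4^2-(aq), so Q = [La^3+]^2[C2O4^2-]^3
Q = (1.10 × 10^-4)^2(2.31 × 10^-2)^3 = 1.5 x 10^-13
Q > Ksp, so La2(C2O4)3 will precipitate.

1.5 × 10^-13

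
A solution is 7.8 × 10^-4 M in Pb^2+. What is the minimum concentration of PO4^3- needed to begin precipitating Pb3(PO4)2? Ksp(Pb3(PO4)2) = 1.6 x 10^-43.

[PO4^3-] ≈ 1.8 × 10^-17 M

Pb3(PO4)2(s) <=> 3 Pb^2+(aq) + 2 PO4^3-(aq)
Ksp = [Pb^2+]^3[PO4^3-]^2
Precipitation begins when Q = Ksp. With [Pb^2+] = 7.8 × 10^-4 M:
1.6 x 10^-43 = (7.8 × 10^-4)^3 × [PO4^3-]^2
[PO4^3-] = (1.6 x 10^-43 / 4.75 × 10^-10)^(1/2) = 1.8 x 10^-17 M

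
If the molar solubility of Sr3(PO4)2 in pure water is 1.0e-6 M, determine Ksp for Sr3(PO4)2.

Ksp ≈ 1.1 x 10^-28

Sr3(PO4)2(s) <=> 3 Sr^2+ + 2 PO4^3-
If s mol/L of Sr3(PO4)2 dissolves, [Sr^2+] = 3s and [PO4^3-] = 2s.
Ksp = [Sr^2+]^3[PO4^3-]^2
Ksp = (3s)^3(2s)^2 = 108s^5
Ksp = 108 × (1.0 × 10^-6)^5 = 1.1 × 10^-28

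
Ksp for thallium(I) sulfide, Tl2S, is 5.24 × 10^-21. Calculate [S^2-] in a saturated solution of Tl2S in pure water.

Tl2S(s) <=> 2 Tl^+(aq) + S^2-(aq)
Ksp = [Tl^+]^2[S^2-]
Let s = molar solubility. Then [Tl^+] = 2s and [S^2-] = s.
Ksp = (2s)^2s = 4s^3
Solving, s = (5.24 × 10^-21/4)^(1/3) = 1.094 × 10^-7 M
[S^2-] = s = 1.09 × 10^-7 M

1.09e-7 M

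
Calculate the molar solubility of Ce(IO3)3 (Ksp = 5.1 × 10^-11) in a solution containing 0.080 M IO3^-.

Ce(IO3)3(s) ⇌ Ce^3+(aq) + 3 IO3^-(aq)
Ksp = [Ce^3+][IO3^-]^3
Let s be the molar solubility in this solution. [Ce^3+] = s, [IO3^-] = 0.080 + 3s ≈ 0.080 (since the IO3^- already present dominates).
Ksp ≈ s × (0.080)^3
s = 1.0 x 10^-7 M
Check: 3s = 3.0 × 10^-7 ≪ 0.080, so the approximation is valid.

s ≈ 1.0e-7 M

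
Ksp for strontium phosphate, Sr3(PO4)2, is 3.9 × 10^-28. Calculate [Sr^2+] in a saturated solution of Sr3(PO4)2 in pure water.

[Sr^2+] = 3.9 × 10^-6 M

Sr3(PO4)2(s) ⇌ 3 Sr^2+(aq) + 2 PO4^3-(aq)
Ksp = [Sr^2+]^3[PO4^3-]^2
With molar solubility s: [Sr^2+] = 3s, [PO4^3-] = 2s.
Substituting: Ksp = (3s)^3(2s)^2 = 108s^5
s = (3.9 × 10^-28 / 108)^(1/5) = 1.29 × 10^-6 M
[Sr^2+] = 3s = 3.9 × 10^-6 M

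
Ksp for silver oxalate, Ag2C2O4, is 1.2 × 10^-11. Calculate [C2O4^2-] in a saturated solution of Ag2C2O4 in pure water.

1.4 × 10^-4 M

Ag2C2O4(s) ⇌ 2 Ag^+ + C2O4^2-
Ksp = [Ag^+]^2[C2O4^2-]
For each mole of Ag2C2O4 that dissolves: [Ag^+] = 2s, [C2O4^2-] = s.
Substituting: Ksp = (2s)^2s = 4s^3
s^3 = 1.2 × 10^-11 / 4, so s = 1.44 × 10^-4 M
[C2O4^2-] = s = 1.4 × 10^-4 M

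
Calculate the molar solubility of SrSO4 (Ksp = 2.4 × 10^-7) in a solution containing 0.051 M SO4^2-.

SrSO4(s) <=> Sr^2+ + SO4^2-
Ksp = [Sr^2+][SO4^2-]
If s mol/L dissolves here, [Sr^2+] = s, [SO4^2-] = 0.051 + s ≈ 0.051 (common-ion effect: SO4^2- is already 0.051 M).
Ksp ≈ s × 0.051
s = 4.7 × 10^-6 M
Check: s = 4.7 × 10^-6 ≪ 0.051, so the approximation is valid.

s ≈ 4.7 x 10^-6 M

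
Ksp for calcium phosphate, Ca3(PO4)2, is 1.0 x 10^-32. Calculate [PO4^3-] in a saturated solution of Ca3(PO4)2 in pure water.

Ca3(PO4)2(s) <=> 3 Ca^2+ + 2 PO4^3-
Ksp = [Ca^2+]^3[PO4^3-]^2
For each mole of Ca3(PO4)2 that dissolves: [Ca^2+] = 3s, [PO4^3-] = 2s.
Substituting: Ksp = (3s)^3(2s)^2 = 108s^5
Solving, s = (1.0 x 10^-32/108)^(1/5) = 1.56 × 10^-7 M
[PO4^3-] = 2s = 3.1 x 10^-7 M

[PO4^3-] ≈ 3.1e-7 M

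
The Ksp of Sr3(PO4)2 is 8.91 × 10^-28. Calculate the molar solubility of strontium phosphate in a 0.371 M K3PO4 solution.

6.21 x 10^-10 M

Sr3(PO4)2(s) <=> 3 Sr^2+(aq) + 2 PO4^3-(aq)
Ksp = [Sr^2+]^3[PO4^3-]^2
Let s be the molar solubility in this solution. [Sr^2+] = 3s, [PO4^3-] = 0.371 + 2s ≈ 0.371 (common-ion effect: PO4^3- is already 0.371 M).
Ksp ≈ (3s)^3 × (0.371)^2
s = 6.21 × 10^-10 M
Check: 2s = 1.2 x 10^-9 ≪ 0.371, so the approximation is valid.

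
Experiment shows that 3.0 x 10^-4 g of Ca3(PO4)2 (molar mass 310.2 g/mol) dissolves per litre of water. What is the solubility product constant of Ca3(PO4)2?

9.1 × 10^-29

Molar solubility s = (3.0 × 10^-4 g/L) / (310.2 g/mol) = 9.67 × 10^-7 M.
Ca3(PO4)2(s) <=> 3 Ca^2+(aq) + 2 PO4^3-(aq)
For each mole of Ca3(PO4)2 that dissolves: [Ca^2+] = 3s, [PO4^3-] = 2s.
Ksp = [Ca^2+]^3[PO4^3-]^2
So Ksp = (3s)^3 × (2s)^2 = 108s^5
With s = 9.67 x 10^-7: Ksp = 9.1 × 10^-29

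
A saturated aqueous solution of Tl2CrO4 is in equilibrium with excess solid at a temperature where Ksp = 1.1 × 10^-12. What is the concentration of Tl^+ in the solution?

Tl2CrO4(s) <=> 2 Tl^+(aq) + CrO4^2-(aq)
Ksp = [Tl^+]^2[CrO4^2-]
Let s = molar solubility. Then [Tl^+] = 2s and [CrO4^2-] = s.
Substituting: Ksp = (2s)^2s = 4s^3
Solving, s = (1.1 × 10^-12/4)^(1/3) = 6.50 × 10^-5 M
[Tl^+] = 2s = 1.3 × 10^-4 M

[Tl^+] ≈ 1.3e-4 M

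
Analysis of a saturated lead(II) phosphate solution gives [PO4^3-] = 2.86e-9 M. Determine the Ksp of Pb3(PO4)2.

6.46 × 10^-43

Pb3(PO4)2(s) ⇌ 3 Pb^2+(aq) + 2 PO4^3-(aq)
Stoichiometry gives [Pb^2+] = (3/2)[PO4^3-] = 4.290 x 10^-9 M.
Ksp = [Pb^2+]^3[PO4^3-]^2
Ksp = (4.290 × 10^-9)^3 × (2.86 x 10^-9)^2 = 6.46 × 10^-43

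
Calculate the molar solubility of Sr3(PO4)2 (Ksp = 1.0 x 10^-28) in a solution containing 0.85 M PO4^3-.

s = 1.7e-10 M

Sr3(PO4)2(s) ⇌ 3 Sr^2+(aq) + 2 PO4^3-(aq)
Ksp = [Sr^2+]^3[PO4^3-]^2
Let s = moles of Sr3(PO4)2 that dissolve per litre. [Sr^2+] = 3s, [PO4^3-] = 0.85 + 2s ≈ 0.85 (Ksp is small, so little additional dissolves).
Ksp ≈ (3s)^3 × (0.85)^2
s = 1.7 × 10^-10 M
Check: 2s = 3.4 × 10^-10 ≪ 0.85, so the approximation is valid.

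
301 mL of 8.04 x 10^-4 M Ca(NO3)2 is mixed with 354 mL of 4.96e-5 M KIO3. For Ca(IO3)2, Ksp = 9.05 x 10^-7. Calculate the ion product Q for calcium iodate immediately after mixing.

Total volume = 301 + 354 = 655 mL.
[Ca^2+] = 8.04 × 10^-4 × (301/655) = 3.695 x 10^-4 M
[IO3^-] = 4.96 × 10^-5 × (354/655) = 2.681 × 10^-5 M
Ca(IO3)2(s) <=> Ca^2+ + 2 IO3^-, so Q = [Ca^2+][IO3^-]^2
Q = (3.695 x 10^-4)(2.681 × 10^-5)^2 = 2.66 x 10^-13
Q < Ksp, so no precipitate of Ca(IO3)2 forms.

2.66 × 10^-13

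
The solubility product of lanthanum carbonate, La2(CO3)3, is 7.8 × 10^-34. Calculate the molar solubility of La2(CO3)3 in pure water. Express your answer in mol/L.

La2(CO3)3(s) <=> 2 La^3+ + 3 CO3^2-
Ksp = [La^3+]^2[CO3^2-]^3
If s mol/L of La2(CO3)3 dissolves, [La^3+] = 2s and [CO3^2-] = 3s.
So Ksp = (2s)^2 × (3s)^3 = 108s^5
s = (7.8 × 10^-34 / 108)^(1/5) = 9.4 x 10^-8 M

s ≈ 9.4e-8 M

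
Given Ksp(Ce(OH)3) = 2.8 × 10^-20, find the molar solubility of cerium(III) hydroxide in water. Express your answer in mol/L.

Ce(OH)3(s) ⇌ Ce^3+(aq) + 3 OH^-(aq)
Ksp = [Ce^3+][OH^-]^3
If s mol/L of Ce(OH)3 dissolves, [Ce^3+] = s and [OH^-] = 3s.
Substituting: Ksp = s(3s)^3 = 27s^4
s = (2.8 × 10^-20 / 27)^(1/4) = 5.7 × 10^-6 M

s = 5.7 × 10^-6 M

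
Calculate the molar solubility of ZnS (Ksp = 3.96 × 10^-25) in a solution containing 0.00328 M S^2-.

s = 1.21e-22 M

ZnS(s) ⇌ Zn^2+(aq) + S^2-(aq)
Ksp = [Zn^2+][S^2-]
Let s be the molar solubility in this solution. [Zn^2+] = s, [S^2-] = 0.00328 + s ≈ 0.00328 (common-ion effect: S^2- is already 0.00328 M).
Ksp ≈ s × 0.00328
s = 1.21 × 10^-22 M
Check: s = 1.2 × 10^-22 ≪ 0.00328, so the approximation is valid.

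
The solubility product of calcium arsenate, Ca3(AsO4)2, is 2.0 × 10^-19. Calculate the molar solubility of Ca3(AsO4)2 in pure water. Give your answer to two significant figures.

Ca3(AsO4)2(s) <=> 3 Ca^2+(aq) + 2 AsO4^3-(aq)
Ksp = [Ca^2+]^3[AsO4^3-]^2
If s mol/L of Ca3(AsO4)2 dissolves, [Ca^2+] = 3s and [AsO4^3-] = 2s.
So Ksp = (3s)^3 × (2s)^2 = 108s^5
s^5 = 2.0 × 10^-19 / 108, so s = 7.1 × 10^-5 M

7.1 × 10^-5 M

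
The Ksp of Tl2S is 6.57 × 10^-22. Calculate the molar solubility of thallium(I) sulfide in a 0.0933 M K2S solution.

Tl2S(s) ⇌ 2 Tl^+(aq) + S^2-(aq)
Ksp = [Tl^+]^2[S^2-]
Let s = moles of Tl2S that dissolve per litre. [Tl^+] = 2s, [S^2-] = 0.0933 + s ≈ 0.0933 (Ksp is small, so little additional dissolves).
Ksp ≈ (2s)^2 × 0.0933
s = 4.20 × 10^-11 M
Check: s = 4.2 × 10^-11 ≪ 0.0933, so the approximation is valid.

4.20 x 10^-11 M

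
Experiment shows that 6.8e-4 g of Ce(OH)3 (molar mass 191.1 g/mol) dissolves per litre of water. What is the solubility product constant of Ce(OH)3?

4.3 × 10^-21

Molar solubility s = (6.8 × 10^-4 g/L) / (191.1 g/mol) = 3.56 x 10^-6 M.
Ce(OH)3(s) ⇌ Ce^3+(aq) + 3 OH^-(aq)
For each mole of Ce(OH)3 that dissolves: [Ce^3+] = s, [OH^-] = 3s.
Ksp = [Ce^3+][OH^-]^3
Substituting: Ksp = s(3s)^3 = 27s^4
With s = 3.56 x 10^-6: Ksp = 4.3 × 10^-21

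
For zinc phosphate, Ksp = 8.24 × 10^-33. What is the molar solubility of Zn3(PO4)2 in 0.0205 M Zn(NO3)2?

s ≈ 1.55 × 10^-14 M

Zn3(PO4)2(s) <=> 3 Zn^2+(aq) + 2 PO4^3-(aq)
Ksp = [Zn^2+]^3[PO4^3-]^2
If s mol/L dissolves here, [Zn^2+] = 0.0205 + 3s ≈ 0.0205, [PO4^3-] = 2s (common-ion effect: Zn^2+ is already 0.0205 M).
Ksp ≈ (0.0205)^3 × (2s)^2
s = 1.55 × 10^-14 M
Check: 3s = 4.6 × 10^-14 ≪ 0.0205, so the approximation is valid.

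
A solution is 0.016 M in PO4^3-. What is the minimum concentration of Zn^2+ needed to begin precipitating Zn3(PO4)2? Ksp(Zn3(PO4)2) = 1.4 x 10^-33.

[Zn^2+] = 1.8 × 10^-10 M

Zn3(PO4)2(s) ⇌ 3 Zn^2+ + 2 PO4^3-
Ksp = [Zn^2+]^3[PO4^3-]^2
Precipitation begins when Q = Ksp. With [PO4^3-] = 0.016 M:
1.4 x 10^-33 = (0.016)^2 × [Zn^2+]^3
[Zn^2+] = (1.4 x 10^-33 / 2.56 × 10^-4)^(1/3) = 1.8 × 10^-10 M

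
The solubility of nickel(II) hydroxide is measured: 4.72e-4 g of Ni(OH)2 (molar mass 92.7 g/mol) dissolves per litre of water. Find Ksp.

Molar solubility s = (4.72 x 10^-4 g/L) / (92.7 g/mol) = 5.092 × 10^-6 M.
Ni(OH)2(s) ⇌ Ni^2+(aq) + 2 OH^-(aq)
Let s = molar solubility. Then [Ni^2+] = s and [OH^-] = 2s.
Ksp = [Ni^2+][OH^-]^2
So Ksp = s × (2s)^2 = 4s^3
Ksp = 4 × (5.092 x 10^-6)^3 = 5.28 × 10^-16

5.28 × 10^-16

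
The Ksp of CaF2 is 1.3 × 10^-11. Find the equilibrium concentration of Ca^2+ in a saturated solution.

[Ca^2+] ≈ 1.5 × 10^-4 M

CaF2(s) ⇌ Ca^2+ + 2 F^-
Ksp = [Ca^2+][F^-]^2
With molar solubility s: [Ca^2+] = s, [F^-] = 2s.
Ksp = s(2s)^2 = 4s^3
s^3 = 1.3 × 10^-11 / 4, so s = 1.48 × 10^-4 M
[Ca^2+] = s = 1.5 x 10^-4 M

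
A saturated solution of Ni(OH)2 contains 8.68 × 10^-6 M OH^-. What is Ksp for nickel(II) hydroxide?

Ksp ≈ 3.27e-16

Ni(OH)2(s) ⇌ Ni^2+ + 2 OH^-
Stoichiometry gives [Ni^2+] = (1/2)[OH^-] = 4.340 × 10^-6 M.
Ksp = [Ni^2+][OH^-]^2
Ksp = 4.340 × 10^-6 × (8.68 × 10^-6)^2 = 3.27 × 10^-16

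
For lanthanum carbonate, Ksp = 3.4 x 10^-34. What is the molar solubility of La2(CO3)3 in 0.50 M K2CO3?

La2(CO3)3(s) ⇌ 2 La^3+(aq) + 3 CO3^2-(aq)
Ksp = [La^3+]^2[CO3^2-]^3
If s mol/L dissolves here, [La^3+] = 2s, [CO3^2-] = 0.50 + 3s ≈ 0.50 (since CO3^2- from K2CO3 dominates).
Ksp ≈ (2s)^2 × (0.50)^3
s = 2.6 x 10^-17 M
Check: 3s = 7.8 × 10^-17 ≪ 0.50, so the approximation is valid.

s ≈ 2.6e-17 M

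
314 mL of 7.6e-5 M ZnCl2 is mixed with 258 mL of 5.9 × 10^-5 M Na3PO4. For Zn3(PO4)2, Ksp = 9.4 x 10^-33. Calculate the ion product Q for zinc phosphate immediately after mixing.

5.1 × 10^-23

Total volume = 314 + 258 = 572 mL.
[Zn^2+] = 7.6 × 10^-5 × (314/572) = 4.17 x 10^-5 M
[PO4^3-] = 5.9 × 10^-5 × (258/572) = 2.66 x 10^-5 M
Zn3(PO4)2(s) ⇌ 3 Zn^2+ + 2 PO4^3-, so Q = [Zn^2+]^3[PO4^3-]^2
Q = (4.17 × 10^-5)^3(2.66 × 10^-5)^2 = 5.1 x 10^-23
Q > Ksp, so Zn3(PO4)2 will precipitate.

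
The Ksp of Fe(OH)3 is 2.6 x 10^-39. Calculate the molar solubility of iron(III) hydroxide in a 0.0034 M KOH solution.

6.6 × 10^-32 M

Fe(OH)3(s) ⇌ Fe^3+(aq) + 3 OH^-(aq)
Ksp = [Fe^3+][OH^-]^3
If s mol/L dissolves here, [Fe^3+] = s, [OH^-] = 0.0034 + 3s ≈ 0.0034 (since OH^- from KOH dominates).
Ksp ≈ s × (0.0034)^3
s = 6.6 x 10^-32 M
Check: 3s = 2.0 × 10^-31 ≪ 0.0034, so the approximation is valid.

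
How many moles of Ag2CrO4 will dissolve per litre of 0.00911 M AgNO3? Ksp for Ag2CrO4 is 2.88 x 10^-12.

s ≈ 3.47 x 10^-8 M

Ag2CrO4(s) ⇌ 2 Ag^+(aq) + CrO4^2-(aq)
Ksp = [Ag^+]^2[CrO4^2-]
Let s be the molar solubility in this solution. [Ag^+] = 0.00911 + 2s ≈ 0.00911, [CrO4^2-] = s (Ksp is small, so little additional dissolves).
Ksp ≈ (0.00911)^2 × s
s = 3.47 × 10^-8 M
Check: 2s = 6.9 × 10^-8 ≪ 0.00911, so the approximation is valid.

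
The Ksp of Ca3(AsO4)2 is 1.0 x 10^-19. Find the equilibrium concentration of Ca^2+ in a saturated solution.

1.9 x 10^-4 M

Ca3(AsO4)2(s) ⇌ 3 Ca^2+ + 2 AsO4^3-
Ksp = [Ca^2+]^3[AsO4^3-]^2
If s mol/L of Ca3(AsO4)2 dissolves, [Ca^2+] = 3s and [AsO4^3-] = 2s.
So Ksp = (3s)^3 × (2s)^2 = 108s^5
s^5 = 1.0 x 10^-19 / 108, so s = 6.21 × 10^-5 M
[Ca^2+] = 3s = 1.9 × 10^-4 M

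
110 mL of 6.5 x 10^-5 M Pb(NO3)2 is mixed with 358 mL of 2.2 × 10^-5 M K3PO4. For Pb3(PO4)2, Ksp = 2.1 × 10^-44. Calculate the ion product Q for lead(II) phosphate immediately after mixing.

Q = 1.0 × 10^-24

Total volume = 110 + 358 = 468 mL.
[Pb^2+] = 6.5 × 10^-5 × (110/468) = 1.53 × 10^-5 M
[PO4^3-] = 2.2 x 10^-5 × (358/468) = 1.68 × 10^-5 M
Pb3(PO4)2(s) <=> 3 Pb^2+(aq) + 2 PO4^3-(aq), so Q = [Pb^2+]^3[PO4^3-]^2
Q = (1.53 x 10^-5)^3(1.68 × 10^-5)^2 = 1.0 × 10^-24
Q > Ksp, so Pb3(PO4)2 will precipitate.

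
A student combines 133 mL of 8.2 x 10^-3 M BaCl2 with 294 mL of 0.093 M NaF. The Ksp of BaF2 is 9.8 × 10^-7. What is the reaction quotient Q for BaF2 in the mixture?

Q ≈ 1.0 × 10^-5

Total volume = 133 + 294 = 427 mL.
[Ba^2+] = 8.2 × 10^-3 × (133/427) = 2.55 x 10^-3 M
[F^-] = 9.3 × 10^-2 × (294/427) = 6.40 x 10^-2 M
BaF2(s) <=> Ba^2+(aq) + 2 F^-(aq), so Q = [Ba^2+][F^-]^2
Q = (2.55 × 10^-3)(6.40 x 10^-2)^2 = 1.0 × 10^-5
Q > Ksp, so BaF2 will precipitate.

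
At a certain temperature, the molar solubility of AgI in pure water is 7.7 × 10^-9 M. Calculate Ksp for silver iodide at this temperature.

5.9e-17

AgI(s) <=> Ag^+(aq) + I^-(aq)
Let s = molar solubility. Then [Ag^+] = s and [I^-] = s.
Ksp = [Ag^+][I^-]
Ksp = s × s = s^2
Ksp = (7.7 × 10^-9)^2 = 5.9 × 10^-17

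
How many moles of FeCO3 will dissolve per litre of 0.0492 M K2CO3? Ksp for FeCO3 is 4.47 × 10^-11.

FeCO3(s) ⇌ Fe^2+(aq) + CO3^2-(aq)
Ksp = [Fe^2+][CO3^2-]
Let s = moles of FeCO3 that dissolve per litre. [Fe^2+] = s, [CO3^2-] = 0.0492 + s ≈ 0.0492 (Ksp is small, so little additional dissolves).
Ksp ≈ s × 0.0492
s = 9.09 x 10^-10 M
Check: s = 9.1 x 10^-10 ≪ 0.0492, so the approximation is valid.

s = 9.09e-10 M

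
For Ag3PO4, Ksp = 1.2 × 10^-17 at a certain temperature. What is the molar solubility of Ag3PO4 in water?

Ag3PO4(s) ⇌ 3 Ag^+ + PO4^3-
Ksp = [Ag^+]^3[PO4^3-]
If s mol/L of Ag3PO4 dissolves, [Ag^+] = 3s and [PO4^3-] = s.
Substituting: Ksp = (3s)^3s = 27s^4
s = (1.2 × 10^-17 / 27)^(1/4) = 2.6 × 10^-5 M

s ≈ 2.6e-5 M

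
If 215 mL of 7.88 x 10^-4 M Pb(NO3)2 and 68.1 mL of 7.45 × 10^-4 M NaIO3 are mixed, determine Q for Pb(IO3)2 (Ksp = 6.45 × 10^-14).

Q = 1.92 × 10^-11

Total volume = 215 + 68.1 = 283.1 mL.
[Pb^2+] = 7.88 × 10^-4 × (215/283.1) = 5.984 × 10^-4 M
[IO3^-] = 7.45 × 10^-4 × (68.1/283.1) = 1.792 x 10^-4 M
Pb(IO3)2(s) ⇌ Pb^2+(aq) + 2 IO3^-(aq), so Q = [Pb^2+][IO3^-]^2
Q = (5.984 × 10^-4)(1.792 × 10^-4)^2 = 1.92 × 10^-11
Q > Ksp, so Pb(IO3)2 will precipitate.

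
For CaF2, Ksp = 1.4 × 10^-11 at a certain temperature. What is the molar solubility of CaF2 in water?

1.5 × 10^-4 M

CaF2(s) ⇌ Ca^2+ + 2 F^-
Ksp = [Ca^2+][F^-]^2
With molar solubility s: [Ca^2+] = s, [F^-] = 2s.
Substituting: Ksp = s(2s)^2 = 4s^3
s^3 = 1.4 × 10^-11 / 4, so s = 1.5 × 10^-4 M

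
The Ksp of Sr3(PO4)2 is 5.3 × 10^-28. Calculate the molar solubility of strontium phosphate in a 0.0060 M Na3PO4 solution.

Sr3(PO4)2(s) ⇌ 3 Sr^2+(aq) + 2 PO4^3-(aq)
Ksp = [Sr^2+]^3[PO4^3-]^2
Let s be the molar solubility in this solution. [Sr^2+] = 3s, [PO4^3-] = 0.0060 + 2s ≈ 0.0060 (since PO4^3- from Na3PO4 dominates).
Ksp ≈ (3s)^3 × (0.0060)^2
s = 8.2 x 10^-9 M
Check: 2s = 1.6 × 10^-8 ≪ 0.0060, so the approximation is valid.

8.2e-9 M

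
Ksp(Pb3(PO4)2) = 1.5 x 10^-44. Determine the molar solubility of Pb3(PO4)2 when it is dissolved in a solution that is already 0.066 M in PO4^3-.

s ≈ 5.0 × 10^-15 M

Pb3(PO4)2(s) ⇌ 3 Pb^2+ + 2 PO4^3-
Ksp = [Pb^2+]^3[PO4^3-]^2
Let s = moles of Pb3(PO4)2 that dissolve per litre. [Pb^2+] = 3s, [PO4^3-] = 0.066 + 2s ≈ 0.066 (since the PO4^3- already present dominates).
Ksp ≈ (3s)^3 × (0.066)^2
s = 5.0 × 10^-15 M
Check: 2s = 1.0 × 10^-14 ≪ 0.066, so the approximation is valid.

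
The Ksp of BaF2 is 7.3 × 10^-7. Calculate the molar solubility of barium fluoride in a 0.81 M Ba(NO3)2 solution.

4.7 × 10^-4 M

BaF2(s) ⇌ Ba^2+ + 2 F^-
Ksp = [Ba^2+][F^-]^2
If s mol/L dissolves here, [Ba^2+] = 0.81 + s ≈ 0.81, [F^-] = 2s (since Ba^2+ from Ba(NO3)2 dominates).
Ksp ≈ 0.81 × (2s)^2
s = 4.7 x 10^-4 M
Check: s = 4.7 x 10^-4 ≪ 0.81, so the approximation is valid.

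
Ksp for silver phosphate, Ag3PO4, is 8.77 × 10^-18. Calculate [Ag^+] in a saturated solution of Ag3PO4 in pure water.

Ag3PO4(s) <=> 3 Ag^+(aq) + PO4^3-(aq)
Ksp = [Ag^+]^3[PO4^3-]
For each mole of Ag3PO4 that dissolves: [Ag^+] = 3s, [PO4^3-] = s.
Substituting: Ksp = (3s)^3s = 27s^4
s = (8.77 × 10^-18 / 27)^(1/4) = 2.387 × 10^-5 M
[Ag^+] = 3s = 7.16 × 10^-5 M

[Ag^+] ≈ 7.16 × 10^-5 M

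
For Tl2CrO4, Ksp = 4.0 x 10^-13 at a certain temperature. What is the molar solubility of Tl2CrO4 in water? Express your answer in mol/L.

s ≈ 4.6 × 10^-5 M

Tl2CrO4(s) <=> 2 Tl^+(aq) + CrO4^2-(aq)
Ksp = [Tl^+]^2[CrO4^2-]
For each mole of Tl2CrO4 that dissolves: [Tl^+] = 2s, [CrO4^2-] = s.
So Ksp = (2s)^2 × s = 4s^3
s^3 = 4.0 x 10^-13 / 4, so s = 4.6 x 10^-5 M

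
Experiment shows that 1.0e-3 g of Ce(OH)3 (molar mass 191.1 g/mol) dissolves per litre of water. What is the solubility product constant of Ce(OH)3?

2.0e-20

Molar solubility s = (1.0 x 10^-3 g/L) / (191.1 g/mol) = 5.23 x 10^-6 M.
Ce(OH)3(s) ⇌ Ce^3+(aq) + 3 OH^-(aq)
For each mole of Ce(OH)3 that dissolves: [Ce^3+] = s, [OH^-] = 3s.
Ksp = [Ce^3+][OH^-]^3
So Ksp = s × (3s)^3 = 27s^4
Ksp = 27 × (5.23 x 10^-6)^4 = 2.0 × 10^-20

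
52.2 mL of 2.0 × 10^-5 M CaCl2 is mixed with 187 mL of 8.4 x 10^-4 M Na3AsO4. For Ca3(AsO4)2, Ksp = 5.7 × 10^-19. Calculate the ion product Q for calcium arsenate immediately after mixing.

Total volume = 52.2 + 187 = 239.2 mL.
[Ca^2+] = 2.0 × 10^-5 × (52.2/239.2) = 4.36 × 10^-6 M
[AsO4^3-] = 8.4 x 10^-4 × (187/239.2) = 6.57 × 10^-4 M
Ca3(AsO4)2(s) ⇌ 3 Ca^2+(aq) + 2 AsO4^3-(aq), so Q = [Ca^2+]^3[AsO4^3-]^2
Q = (4.36 × 10^-6)^3(6.57 × 10^-4)^2 = 3.6 × 10^-23
Q < Ksp, so no precipitate of Ca3(AsO4)2 forms.

3.6 × 10^-23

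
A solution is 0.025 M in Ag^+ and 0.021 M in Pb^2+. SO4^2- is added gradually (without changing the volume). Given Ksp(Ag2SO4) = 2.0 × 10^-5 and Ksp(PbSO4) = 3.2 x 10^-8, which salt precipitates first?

Precipitation of each salt starts when its ion product equals its Ksp.
For Ag2SO4: 2.0 × 10^-5 = (0.025)^2 × [SO4^2-]  ⇒  [SO4^2-] = 3.2 x 10^-2 M.
For PbSO4: 3.2 x 10^-8 = 0.021 × [SO4^2-]  ⇒  [SO4^2-] = 1.5 × 10^-6 M.
The salt with the lower threshold [SO4^2-] precipitates first: PbSO4.

PbSO4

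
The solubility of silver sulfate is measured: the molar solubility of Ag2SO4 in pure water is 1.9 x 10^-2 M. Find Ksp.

Ag2SO4(s) ⇌ 2 Ag^+(aq) + SO4^2-(aq)
For each mole of Ag2SO4 that dissolves: [Ag^+] = 2s, [SO4^2-] = s.
Ksp = [Ag^+]^2[SO4^2-]
So Ksp = (2s)^2 × s = 4s^3
Ksp = 4 × (1.9 x 10^-2)^3 = 2.7 × 10^-5

2.7e-5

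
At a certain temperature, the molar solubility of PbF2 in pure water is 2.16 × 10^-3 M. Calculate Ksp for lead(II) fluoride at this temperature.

PbF2(s) ⇌ Pb^2+ + 2 F^-
For each mole of PbF2 that dissolves: [Pb^2+] = s, [F^-] = 2s.
Ksp = [Pb^2+][F^-]^2
So Ksp = s × (2s)^2 = 4s^3
With s = 2.16 x 10^-3: Ksp = 4.03 × 10^-8

Ksp ≈ 4.03 × 10^-8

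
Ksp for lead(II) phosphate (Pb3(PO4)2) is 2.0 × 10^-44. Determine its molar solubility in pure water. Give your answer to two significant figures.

7.1 × 10^-10 M

Pb3(PO4)2(s) <=> 3 Pb^2+ + 2 PO4^3-
Ksp = [Pb^2+]^3[PO4^3-]^2
For each mole of Pb3(PO4)2 that dissolves: [Pb^2+] = 3s, [PO4^3-] = 2s.
So Ksp = (3s)^3 × (2s)^2 = 108s^5
s = (2.0 × 10^-44 / 108)^(1/5) = 7.1 × 10^-10 M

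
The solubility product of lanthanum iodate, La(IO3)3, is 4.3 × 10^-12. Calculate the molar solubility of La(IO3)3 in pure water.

6.3 × 10^-4 M

La(IO3)3(s) ⇌ La^3+(aq) + 3 IO3^-(aq)
Ksp = [La^3+][IO3^-]^3
If s mol/L of La(IO3)3 dissolves, [La^3+] = s and [IO3^-] = 3s.
Substituting: Ksp = s(3s)^3 = 27s^4
s = (4.3 × 10^-12 / 27)^(1/4) = 6.3 x 10^-4 M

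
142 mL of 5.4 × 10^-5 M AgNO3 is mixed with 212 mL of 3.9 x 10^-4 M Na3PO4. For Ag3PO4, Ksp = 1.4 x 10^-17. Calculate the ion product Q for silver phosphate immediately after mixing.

2.4 × 10^-18

Total volume = 142 + 212 = 354 mL.
[Ag^+] = 5.4 × 10^-5 × (142/354) = 2.17 × 10^-5 M
[PO4^3-] = 3.9 × 10^-4 × (212/354) = 2.34 × 10^-4 M
Ag3PO4(s) ⇌ 3 Ag^+(aq) + PO4^3-(aq), so Q = [Ag^+]^3[PO4^3-]
Q = (2.17 x 10^-5)^3(2.34 × 10^-4) = 2.4 × 10^-18
Q < Ksp, so no precipitate of Ag3PO4 forms.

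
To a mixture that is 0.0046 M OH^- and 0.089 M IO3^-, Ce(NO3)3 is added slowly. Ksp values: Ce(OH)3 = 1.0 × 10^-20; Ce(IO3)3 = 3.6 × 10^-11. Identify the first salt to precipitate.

Each salt begins to precipitate when Q = Ksp, i.e. when [Ce^3+] reaches its threshold.
For Ce(OH)3: 1.0 × 10^-20 = (0.0046)^3 × [Ce^3+]  ⇒  [Ce^3+] = 1.0 x 10^-13 M.
For Ce(IO3)3: 3.6 × 10^-11 = (0.089)^3 × [Ce^3+]  ⇒  [Ce^3+] = 5.1 x 10^-8 M.
The salt with the lower threshold [Ce^3+] precipitates first: Ce(OH)3.

Ce(OH)3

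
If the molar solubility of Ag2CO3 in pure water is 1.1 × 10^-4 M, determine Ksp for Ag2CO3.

Ksp ≈ 5.3 × 10^-12

Ag2CO3(s) <=> 2 Ag^+ + CO3^2-
If s mol/L of Ag2CO3 dissolves, [Ag^+] = 2s and [CO3^2-] = s.
Ksp = [Ag^+]^2[CO3^2-]
So Ksp = (2s)^2 × s = 4s^3
Ksp = 4 × (1.1 × 10^-4)^3 = 5.3 × 10^-12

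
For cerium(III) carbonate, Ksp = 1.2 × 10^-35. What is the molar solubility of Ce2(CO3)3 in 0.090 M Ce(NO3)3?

Ce2(CO3)3(s) <=> 2 Ce^3+ + 3 CO3^2-
Ksp = [Ce^3+]^2[CO3^2-]^3
Let s be the molar solubility in this solution. [Ce^3+] = 0.090 + 2s ≈ 0.090, [CO3^2-] = 3s (since Ce^3+ from Ce(NO3)3 dominates).
Ksp ≈ (0.090)^2 × (3s)^3
s = 3.8 x 10^-12 M
Check: 2s = 7.6 × 10^-12 ≪ 0.090, so the approximation is valid.

3.8 × 10^-12 M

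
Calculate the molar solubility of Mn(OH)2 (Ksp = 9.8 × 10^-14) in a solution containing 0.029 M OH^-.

Mn(OH)2(s) ⇌ Mn^2+(aq) + 2 OH^-(aq)
Ksp = [Mn^2+][OH^-]^2
If s mol/L dissolves here, [Mn^2+] = s, [OH^-] = 0.029 + 2s ≈ 0.029 (Ksp is small, so little additional dissolves).
Ksp ≈ s × (0.029)^2
s = 1.2 × 10^-10 M
Check: 2s = 2.3 × 10^-10 ≪ 0.029, so the approximation is valid.

s = 1.2 × 10^-10 M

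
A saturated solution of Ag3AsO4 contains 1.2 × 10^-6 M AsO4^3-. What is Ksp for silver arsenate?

5.6 × 10^-23

Ag3AsO4(s) <=> 3 Ag^+ + AsO4^3-
Stoichiometry gives [Ag^+] = (3/1)[AsO4^3-] = 3.60 x 10^-6 M.
Ksp = [Ag^+]^3[AsO4^3-]
Ksp = (3.60 x 10^-6)^3 × 1.2 × 10^-6 = 5.6 × 10^-23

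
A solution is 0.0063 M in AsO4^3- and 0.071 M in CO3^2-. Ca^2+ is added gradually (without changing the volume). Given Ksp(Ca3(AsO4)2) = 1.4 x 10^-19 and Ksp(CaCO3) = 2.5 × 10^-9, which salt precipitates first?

CaCO3

Each salt begins to precipitate when Q = Ksp, i.e. when [Ca^2+] reaches its threshold.
For Ca3(AsO4)2: 1.4 x 10^-19 = (0.0063)^2 × [Ca^2+]^3  ⇒  [Ca^2+] = 1.5 × 10^-5 M.
For CaCO3: 2.5 × 10^-9 = 0.071 × [Ca^2+]  ⇒  [Ca^2+] = 3.5 x 10^-8 M.
The salt with the lower threshold [Ca^2+] precipitates first: CaCO3.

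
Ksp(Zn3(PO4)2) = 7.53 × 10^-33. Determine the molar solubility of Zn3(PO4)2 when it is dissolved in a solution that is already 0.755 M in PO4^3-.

Zn3(PO4)2(s) ⇌ 3 Zn^2+ + 2 PO4^3-
Ksp = [Zn^2+]^3[PO4^3-]^2
Let s be the molar solubility in this solution. [Zn^2+] = 3s, [PO4^3-] = 0.755 + 2s ≈ 0.755 (since the PO4^3- already present dominates).
Ksp ≈ (3s)^3 × (0.755)^2
s = 7.88 × 10^-12 M
Check: 2s = 1.6 × 10^-11 ≪ 0.755, so the approximation is valid.

7.88 × 10^-12 M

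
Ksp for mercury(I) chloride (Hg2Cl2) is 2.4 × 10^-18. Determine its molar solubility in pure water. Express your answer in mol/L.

Hg2Cl2(s) ⇌ Hg2^2+ + 2 Cl^-
Ksp = [Hg2^2+][Cl^-]^2
With molar solubility s: [Hg2^2+] = s, [Cl^-] = 2s.
Substituting: Ksp = s(2s)^2 = 4s^3
Solving, s = (2.4 × 10^-18/4)^(1/3) = 8.4 × 10^-7 M

8.4e-7 M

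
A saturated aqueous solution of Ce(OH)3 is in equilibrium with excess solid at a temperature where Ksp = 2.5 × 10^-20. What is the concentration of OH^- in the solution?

Ce(OH)3(s) <=> Ce^3+(aq) + 3 OH^-(aq)
Ksp = [Ce^3+][OH^-]^3
For each mole of Ce(OH)3 that dissolves: [Ce^3+] = s, [OH^-] = 3s.
Substituting: Ksp = s(3s)^3 = 27s^4
s = (2.5 × 10^-20 / 27)^(1/4) = 5.52 × 10^-6 M
[OH^-] = 3s = 1.7 × 10^-5 M

[OH^-] = 1.7e-5 M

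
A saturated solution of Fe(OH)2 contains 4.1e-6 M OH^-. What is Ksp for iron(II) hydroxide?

Ksp = 3.4e-17

Fe(OH)2(s) ⇌ Fe^2+(aq) + 2 OH^-(aq)
Stoichiometry gives [Fe^2+] = (1/2)[OH^-] = 2.05 x 10^-6 M.
Ksp = [Fe^2+][OH^-]^2
Ksp = 2.05 x 10^-6 × (4.1 × 10^-6)^2 = 3.4 × 10^-17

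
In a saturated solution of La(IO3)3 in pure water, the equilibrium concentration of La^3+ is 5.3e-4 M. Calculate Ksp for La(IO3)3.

La(IO3)3(s) ⇌ La^3+(aq) + 3 IO3^-(aq)
Stoichiometry gives [IO3^-] = (3/1)[La^3+] = 1.59 x 10^-3 M.
Ksp = [La^3+][IO3^-]^3
Ksp = 5.3 × 10^-4 × (1.59 × 10^-3)^3 = 2.1 × 10^-12

Ksp = 2.1e-12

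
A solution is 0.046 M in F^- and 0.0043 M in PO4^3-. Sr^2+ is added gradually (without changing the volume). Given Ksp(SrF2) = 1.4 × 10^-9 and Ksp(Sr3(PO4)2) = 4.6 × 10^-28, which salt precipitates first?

Each salt begins to precipitate when Q = Ksp, i.e. when [Sr^2+] reaches its threshold.
For SrF2: 1.4 × 10^-9 = (0.046)^2 × [Sr^2+]  ⇒  [Sr^2+] = 6.6 × 10^-7 M.
For Sr3(PO4)2: 4.6 × 10^-28 = (0.0043)^2 × [Sr^2+]^3  ⇒  [Sr^2+] = 2.9 × 10^-8 M.
The salt with the lower threshold [Sr^2+] precipitates first: Sr3(PO4)2.

Sr3(PO4)2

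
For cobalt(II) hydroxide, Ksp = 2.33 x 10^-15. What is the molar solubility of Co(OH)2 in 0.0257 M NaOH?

3.53 × 10^-12 M

Co(OH)2(s) ⇌ Co^2+(aq) + 2 OH^-(aq)
Ksp = [Co^2+][OH^-]^2
If s mol/L dissolves here, [Co^2+] = s, [OH^-] = 0.0257 + 2s ≈ 0.0257 (since OH^- from NaOH dominates).
Ksp ≈ s × (0.0257)^2
s = 3.53 × 10^-12 M
Check: 2s = 7.1 x 10^-12 ≪ 0.0257, so the approximation is valid.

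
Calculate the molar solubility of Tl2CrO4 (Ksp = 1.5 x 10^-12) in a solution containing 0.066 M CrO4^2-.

s ≈ 2.4 x 10^-6 M

Tl2CrO4(s) ⇌ 2 Tl^+ + CrO4^2-
Ksp = [Tl^+]^2[CrO4^2-]
Let s be the molar solubility in this solution. [Tl^+] = 2s, [CrO4^2-] = 0.066 + s ≈ 0.066 (Ksp is small, so little additional dissolves).
Ksp ≈ (2s)^2 × 0.066
s = 2.4 × 10^-6 M
Check: s = 2.4 × 10^-6 ≪ 0.066, so the approximation is valid.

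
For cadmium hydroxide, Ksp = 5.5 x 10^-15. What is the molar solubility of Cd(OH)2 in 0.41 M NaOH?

3.3 × 10^-14 M

Cd(OH)2(s) ⇌ Cd^2+(aq) + 2 OH^-(aq)
Ksp = [Cd^2+][OH^-]^2
If s mol/L dissolves here, [Cd^2+] = s, [OH^-] = 0.41 + 2s ≈ 0.41 (common-ion effect: OH^- is already 0.41 M).
Ksp ≈ s × (0.41)^2
s = 3.3 × 10^-14 M
Check: 2s = 6.5 × 10^-14 ≪ 0.41, so the approximation is valid.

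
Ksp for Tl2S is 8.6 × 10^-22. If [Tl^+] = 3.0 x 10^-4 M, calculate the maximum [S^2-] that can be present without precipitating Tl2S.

9.6 x 10^-15 M

Tl2S(s) <=> 2 Tl^+ + S^2-
Ksp = [Tl^+]^2[S^2-]
Precipitation begins when Q = Ksp. With [Tl^+] = 3.0 x 10^-4 M:
8.6 × 10^-22 = (3.0 x 10^-4)^2 × [S^2-]
[S^2-] = (8.6 × 10^-22 / 9.00 x 10^-8) = 9.6 x 10^-15 M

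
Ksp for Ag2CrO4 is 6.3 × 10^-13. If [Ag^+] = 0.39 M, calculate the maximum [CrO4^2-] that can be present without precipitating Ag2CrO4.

Ag2CrO4(s) ⇌ 2 Ag^+(aq) + CrO4^2-(aq)
Ksp = [Ag^+]^2[CrO4^2-]
Precipitation begins when Q = Ksp. With [Ag^+] = 0.39 M:
6.3 × 10^-13 = (0.39)^2 × [CrO4^2-]
[CrO4^2-] = (6.3 × 10^-13 / 1.52 × 10^-1) = 4.1 × 10^-12 M

[CrO4^2-] = 4.1e-12 M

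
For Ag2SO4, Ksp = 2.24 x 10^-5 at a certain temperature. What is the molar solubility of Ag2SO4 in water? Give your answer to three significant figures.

Ag2SO4(s) <=> 2 Ag^+(aq) + SO4^2-(aq)
Ksp = [Ag^+]^2[SO4^2-]
With molar solubility s: [Ag^+] = 2s, [SO4^2-] = s.
Substituting: Ksp = (2s)^2s = 4s^3
s^3 = 2.24 x 10^-5 / 4, so s = 1.78 x 10^-2 M

s = 1.78 × 10^-2 M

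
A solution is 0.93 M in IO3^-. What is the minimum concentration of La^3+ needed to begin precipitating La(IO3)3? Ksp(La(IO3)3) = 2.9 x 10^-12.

La(IO3)3(s) ⇌ La^3+(aq) + 3 IO3^-(aq)
Ksp = [La^3+][IO3^-]^3
Precipitation begins when Q = Ksp. With [IO3^-] = 0.93 M:
2.9 x 10^-12 = (0.93)^3 × [La^3+]
[La^3+] = (2.9 x 10^-12 / 8.04 × 10^-1) = 3.6 × 10^-12 M

[La^3+] = 3.6 × 10^-12 M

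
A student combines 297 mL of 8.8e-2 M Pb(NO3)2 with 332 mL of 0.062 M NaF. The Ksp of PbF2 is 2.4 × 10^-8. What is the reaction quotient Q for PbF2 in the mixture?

Total volume = 297 + 332 = 629 mL.
[Pb^2+] = 8.8 × 10^-2 × (297/629) = 4.16 x 10^-2 M
[F^-] = 6.2 × 10^-2 × (332/629) = 3.27 × 10^-2 M
PbF2(s) ⇌ Pb^2+ + 2 F^-, so Q = [Pb^2+][F^-]^2
Q = (4.16 × 10^-2)(3.27 × 10^-2)^2 = 4.4 × 10^-5
Q > Ksp, so PbF2 will precipitate.

Q = 4.4e-5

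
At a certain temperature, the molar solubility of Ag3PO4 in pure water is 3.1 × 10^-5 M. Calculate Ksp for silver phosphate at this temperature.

Ksp = 2.5 x 10^-17

Ag3PO4(s) <=> 3 Ag^+(aq) + PO4^3-(aq)
Let s = molar solubility. Then [Ag^+] = 3s and [PO4^3-] = s.
Ksp = [Ag^+]^3[PO4^3-]
Substituting: Ksp = (3s)^3s = 27s^4
Ksp = 27 × (3.1 × 10^-5)^4 = 2.5 × 10^-17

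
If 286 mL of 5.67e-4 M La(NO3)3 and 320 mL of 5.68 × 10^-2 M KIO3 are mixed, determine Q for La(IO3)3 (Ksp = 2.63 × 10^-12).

Total volume = 286 + 320 = 606 mL.
[La^3+] = 5.67 × 10^-4 × (286/606) = 2.676 × 10^-4 M
[IO3^-] = 5.68 × 10^-2 × (320/606) = 2.999 × 10^-2 M
La(IO3)3(s) <=> La^3+ + 3 IO3^-, so Q = [La^3+][IO3^-]^3
Q = (2.676 x 10^-4)(2.999 x 10^-2)^3 = 7.22 x 10^-9
Q > Ksp, so La(IO3)3 will precipitate.

Q ≈ 7.22e-9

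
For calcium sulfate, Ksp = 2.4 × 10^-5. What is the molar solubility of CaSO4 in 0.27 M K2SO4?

s ≈ 8.9e-5 M

CaSO4(s) ⇌ Ca^2+ + SO4^2-
Ksp = [Ca^2+][SO4^2-]
Let s = moles of CaSO4 that dissolve per litre. [Ca^2+] = s, [SO4^2-] = 0.27 + s ≈ 0.27 (since SO4^2- from K2SO4 dominates).
Ksp ≈ s × 0.27
s = 8.9 x 10^-5 M
Check: s = 8.9 × 10^-5 ≪ 0.27, so the approximation is valid.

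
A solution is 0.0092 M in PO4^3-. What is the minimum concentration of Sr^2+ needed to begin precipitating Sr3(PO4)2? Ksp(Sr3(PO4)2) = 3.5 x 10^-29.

Sr3(PO4)2(s) ⇌ 3 Sr^2+(aq) + 2 PO4^3-(aq)
Ksp = [Sr^2+]^3[PO4^3-]^2
Precipitation begins when Q = Ksp. With [PO4^3-] = 0.0092 M:
3.5 x 10^-29 = (0.0092)^2 × [Sr^2+]^3
[Sr^2+] = (3.5 x 10^-29 / 8.46 × 10^-5)^(1/3) = 7.5 x 10^-9 M

7.5 x 10^-9 M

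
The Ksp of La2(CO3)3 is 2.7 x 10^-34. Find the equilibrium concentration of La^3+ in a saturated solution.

1.5 × 10^-7 M

La2(CO3)3(s) ⇌ 2 La^3+(aq) + 3 CO3^2-(aq)
Ksp = [La^3+]^2[CO3^2-]^3
Let s = molar solubility. Then [La^3+] = 2s and [CO3^2-] = 3s.
Substituting: Ksp = (2s)^2(3s)^3 = 108s^5
s = (2.7 x 10^-34 / 108)^(1/5) = 7.58 × 10^-8 M
[La^3+] = 2s = 1.5 x 10^-7 M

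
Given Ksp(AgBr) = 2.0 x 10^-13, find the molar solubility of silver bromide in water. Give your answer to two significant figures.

s = 4.5 × 10^-7 M

AgBr(s) ⇌ Ag^+ + Br^-
Ksp = [Ag^+][Br^-]
If s mol/L of AgBr dissolves, [Ag^+] = s and [Br^-] = s.
Ksp = (s)(s) = s^2
s = (2.0 x 10^-13)^(1/2) = 4.5 × 10^-7 M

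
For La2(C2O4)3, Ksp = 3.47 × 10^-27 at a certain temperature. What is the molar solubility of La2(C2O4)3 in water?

La2(C2O4)3(s) ⇌ 2 La^3+(aq) + 3 C2O4^2-(aq)
Ksp = [La^3+]^2[C2O4^2-]^3
If s mol/L of La2(C2O4)3 dissolves, [La^3+] = 2s and [C2O4^2-] = 3s.
Substituting: Ksp = (2s)^2(3s)^3 = 108s^5
s = (3.47 × 10^-27 / 108)^(1/5) = 2.00 x 10^-6 M

s ≈ 2.00 × 10^-6 M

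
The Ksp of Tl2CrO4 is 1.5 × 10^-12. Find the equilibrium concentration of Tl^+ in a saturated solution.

Tl2CrO4(s) ⇌ 2 Tl^+(aq) + CrO4^2-(aq)
Ksp = [Tl^+]^2[CrO4^2-]
If s mol/L of Tl2CrO4 dissolves, [Tl^+] = 2s and [CrO4^2-] = s.
Ksp = (2s)^2s = 4s^3
s = (1.5 × 10^-12 / 4)^(1/3) = 7.21 × 10^-5 M
[Tl^+] = 2s = 1.4 × 10^-4 M

1.4e-4 M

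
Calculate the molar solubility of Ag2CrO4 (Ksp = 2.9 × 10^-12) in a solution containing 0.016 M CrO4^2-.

6.7 × 10^-6 M

Ag2CrO4(s) ⇌ 2 Ag^+ + CrO4^2-
Ksp = [Ag^+]^2[CrO4^2-]
Let s be the molar solubility in this solution. [Ag^+] = 2s, [CrO4^2-] = 0.016 + s ≈ 0.016 (common-ion effect: CrO4^2- is already 0.016 M).
Ksp ≈ (2s)^2 × 0.016
s = 6.7 × 10^-6 M
Check: s = 6.7 × 10^-6 ≪ 0.016, so the approximation is valid.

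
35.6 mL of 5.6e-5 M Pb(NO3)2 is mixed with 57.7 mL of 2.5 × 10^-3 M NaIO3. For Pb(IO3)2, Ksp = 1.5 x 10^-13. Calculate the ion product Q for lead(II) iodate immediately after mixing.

Total volume = 35.6 + 57.7 = 93.3 mL.
[Pb^2+] = 5.6 × 10^-5 × (35.6/93.3) = 2.14 × 10^-5 M
[IO3^-] = 2.5 x 10^-3 × (57.7/93.3) = 1.55 x 10^-3 M
Pb(IO3)2(s) ⇌ Pb^2+(aq) + 2 IO3^-(aq), so Q = [Pb^2+][IO3^-]^2
Q = (2.14 x 10^-5)(1.55 × 10^-3)^2 = 5.1 × 10^-11
Q > Ksp, so Pb(IO3)2 will precipitate.

Q ≈ 5.1e-11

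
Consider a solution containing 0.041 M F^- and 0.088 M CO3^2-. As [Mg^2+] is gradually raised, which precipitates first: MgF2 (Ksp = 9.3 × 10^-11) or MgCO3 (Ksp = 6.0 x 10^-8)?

MgF2

Precipitation of each salt starts when its ion product equals its Ksp.
For MgF2: 9.3 × 10^-11 = (0.041)^2 × [Mg^2+]  ⇒  [Mg^2+] = 5.5 × 10^-8 M.
For MgCO3: 6.0 x 10^-8 = 0.088 × [Mg^2+]  ⇒  [Mg^2+] = 6.8 x 10^-7 M.
The salt with the lower threshold [Mg^2+] precipitates first: MgF2.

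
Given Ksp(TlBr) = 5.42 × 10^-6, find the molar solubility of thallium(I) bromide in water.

s = 2.33e-3 M

TlBr(s) <=> Tl^+(aq) + Br^-(aq)
Ksp = [Tl^+][Br^-]
With molar solubility s: [Tl^+] = s, [Br^-] = s.
Ksp = s^2
s = √(5.42 × 10^-6) = 2.33 × 10^-3 M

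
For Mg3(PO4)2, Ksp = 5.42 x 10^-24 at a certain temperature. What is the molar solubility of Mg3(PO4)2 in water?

Mg3(PO4)2(s) <=> 3 Mg^2+ + 2 PO4^3-
Ksp = [Mg^2+]^3[PO4^3-]^2
Let s = molar solubility. Then [Mg^2+] = 3s and [PO4^3-] = 2s.
Ksp = (3s)^3(2s)^2 = 108s^5
s = (5.42 x 10^-24 / 108)^(1/5) = 8.71 x 10^-6 M

s = 8.71e-6 M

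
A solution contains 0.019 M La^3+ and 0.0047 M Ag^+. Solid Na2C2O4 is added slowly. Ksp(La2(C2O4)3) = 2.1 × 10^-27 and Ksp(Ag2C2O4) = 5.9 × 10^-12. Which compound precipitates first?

La2(C2O4)3

Each salt begins to precipitate when Q = Ksp, i.e. when [C2O4^2-] reaches its threshold.
For La2(C2O4)3: 2.1 × 10^-27 = (0.019)^2 × [C2O4^2-]^3  ⇒  [C2O4^2-] = 1.8 x 10^-8 M.
For Ag2C2O4: 5.9 × 10^-12 = (0.0047)^2 × [C2O4^2-]  ⇒  [C2O4^2-] = 2.7 x 10^-7 M.
The salt with the lower threshold [C2O4^2-] precipitates first: La2(C2O4)3.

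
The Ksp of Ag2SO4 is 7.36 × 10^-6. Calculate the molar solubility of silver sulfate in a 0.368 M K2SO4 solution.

Ag2SO4(s) <=> 2 Ag^+(aq) + SO4^2-(aq)
Ksp = [Ag^+]^2[SO4^2-]
Let s be the molar solubility in this solution. [Ag^+] = 2s, [SO4^2-] = 0.368 + s ≈ 0.368 (since SO4^2- from K2SO4 dominates).
Ksp ≈ (2s)^2 × 0.368
s = 2.24 × 10^-3 M
Check: s = 2.2 x 10^-3 ≪ 0.368, so the approximation is valid.

s ≈ 2.24 × 10^-3 M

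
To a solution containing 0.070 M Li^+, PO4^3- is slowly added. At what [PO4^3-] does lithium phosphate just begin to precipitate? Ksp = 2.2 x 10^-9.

Li3PO4(s) ⇌ 3 Li^+(aq) + PO4^3-(aq)
Ksp = [Li^+]^3[PO4^3-]
Precipitation begins when Q = Ksp. With [Li^+] = 0.070 M:
2.2 x 10^-9 = (0.070)^3 × [PO4^3-]
[PO4^3-] = (2.2 x 10^-9 / 3.43 × 10^-4) = 6.4 × 10^-6 M

[PO4^3-] ≈ 6.4e-6 M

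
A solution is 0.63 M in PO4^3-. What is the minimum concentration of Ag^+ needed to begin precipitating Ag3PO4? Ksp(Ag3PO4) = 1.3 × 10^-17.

Ag3PO4(s) ⇌ 3 Ag^+ + PO4^3-
Ksp = [Ag^+]^3[PO4^3-]
Precipitation begins when Q = Ksp. With [PO4^3-] = 0.63 M:
1.3 × 10^-17 = (0.63) × [Ag^+]^3
[Ag^+] = (1.3 × 10^-17 / 6.3 x 10^-1)^(1/3) = 2.7 x 10^-6 M

2.7 × 10^-6 M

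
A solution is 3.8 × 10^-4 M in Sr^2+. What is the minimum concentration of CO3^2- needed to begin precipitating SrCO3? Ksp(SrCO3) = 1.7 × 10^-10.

[CO3^2-] ≈ 4.5 × 10^-7 M

SrCO3(s) ⇌ Sr^2+ + CO3^2-
Ksp = [Sr^2+][CO3^2-]
Precipitation begins when Q = Ksp. With [Sr^2+] = 3.8 × 10^-4 M:
1.7 × 10^-10 = (3.8 × 10^-4) × [CO3^2-]
[CO3^2-] = (1.7 × 10^-10 / 3.8 × 10^-4) = 4.5 × 10^-7 M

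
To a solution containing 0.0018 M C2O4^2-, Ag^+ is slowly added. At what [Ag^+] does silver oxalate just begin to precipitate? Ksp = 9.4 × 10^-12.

Ag2C2O4(s) ⇌ 2 Ag^+ + C2O4^2-
Ksp = [Ag^+]^2[C2O4^2-]
Precipitation begins when Q = Ksp. With [C2O4^2-] = 0.0018 M:
9.4 × 10^-12 = (0.0018) × [Ag^+]^2
[Ag^+] = (9.4 × 10^-12 / 1.8 × 10^-3)^(1/2) = 7.2 × 10^-5 M

7.2e-5 M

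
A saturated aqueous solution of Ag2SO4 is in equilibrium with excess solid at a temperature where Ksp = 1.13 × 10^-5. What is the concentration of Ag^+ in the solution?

2.83 × 10^-2 M

Ag2SO4(s) ⇌ 2 Ag^+ + SO4^2-
Ksp = [Ag^+]^2[SO4^2-]
If s mol/L of Ag2SO4 dissolves, [Ag^+] = 2s and [SO4^2-] = s.
Ksp = (2s)^2s = 4s^3
Solving, s = (1.13 × 10^-5/4)^(1/3) = 1.414 x 10^-2 M
[Ag^+] = 2s = 2.83 × 10^-2 M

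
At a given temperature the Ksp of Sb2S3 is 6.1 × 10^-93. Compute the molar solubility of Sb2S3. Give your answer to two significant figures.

s = 1.4 x 10^-19 M

Sb2S3(s) ⇌ 2 Sb^3+(aq) + 3 S^2-(aq)
Ksp = [Sb^3+]^2[S^2-]^3
If s mol/L of Sb2S3 dissolves, [Sb^3+] = 2s and [S^2-] = 3s.
Substituting: Ksp = (2s)^2(3s)^3 = 108s^5
Solving, s = (6.1 × 10^-93/108)^(1/5) = 1.4 × 10^-19 M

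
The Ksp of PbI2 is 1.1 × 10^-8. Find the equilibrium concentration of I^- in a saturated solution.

2.8 × 10^-3 M

PbI2(s) ⇌ Pb^2+ + 2 I^-
Ksp = [Pb^2+][I^-]^2
If s mol/L of PbI2 dissolves, [Pb^2+] = s and [I^-] = 2s.
Substituting: Ksp = s(2s)^2 = 4s^3
s^3 = 1.1 × 10^-8 / 4, so s = 1.40 x 10^-3 M
[I^-] = 2s = 2.8 × 10^-3 M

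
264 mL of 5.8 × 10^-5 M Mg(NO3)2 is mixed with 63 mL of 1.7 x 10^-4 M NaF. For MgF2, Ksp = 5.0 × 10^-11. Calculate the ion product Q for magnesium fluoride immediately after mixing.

Total volume = 264 + 63 = 327 mL.
[Mg^2+] = 5.8 x 10^-5 × (264/327) = 4.68 × 10^-5 M
[F^-] = 1.7 x 10^-4 × (63/327) = 3.28 × 10^-5 M
MgF2(s) <=> Mg^2+ + 2 F^-, so Q = [Mg^2+][F^-]^2
Q = (4.68 × 10^-5)(3.28 x 10^-5)^2 = 5.0 × 10^-14
Q < Ksp, so no precipitate of MgF2 forms.

5.0e-14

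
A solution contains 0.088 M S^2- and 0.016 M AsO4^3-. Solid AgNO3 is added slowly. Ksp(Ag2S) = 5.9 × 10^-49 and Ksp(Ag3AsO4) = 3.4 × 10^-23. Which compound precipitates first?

Ag2S

Precipitation of each salt starts when its ion product equals its Ksp.
For Ag2S: 5.9 × 10^-49 = 0.088 × [Ag^+]^2  ⇒  [Ag^+] = 2.6 × 10^-24 M.
For Ag3AsO4: 3.4 × 10^-23 = 0.016 × [Ag^+]^3  ⇒  [Ag^+] = 1.3 x 10^-7 M.
The salt with the lower threshold [Ag^+] precipitates first: Ag2S.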